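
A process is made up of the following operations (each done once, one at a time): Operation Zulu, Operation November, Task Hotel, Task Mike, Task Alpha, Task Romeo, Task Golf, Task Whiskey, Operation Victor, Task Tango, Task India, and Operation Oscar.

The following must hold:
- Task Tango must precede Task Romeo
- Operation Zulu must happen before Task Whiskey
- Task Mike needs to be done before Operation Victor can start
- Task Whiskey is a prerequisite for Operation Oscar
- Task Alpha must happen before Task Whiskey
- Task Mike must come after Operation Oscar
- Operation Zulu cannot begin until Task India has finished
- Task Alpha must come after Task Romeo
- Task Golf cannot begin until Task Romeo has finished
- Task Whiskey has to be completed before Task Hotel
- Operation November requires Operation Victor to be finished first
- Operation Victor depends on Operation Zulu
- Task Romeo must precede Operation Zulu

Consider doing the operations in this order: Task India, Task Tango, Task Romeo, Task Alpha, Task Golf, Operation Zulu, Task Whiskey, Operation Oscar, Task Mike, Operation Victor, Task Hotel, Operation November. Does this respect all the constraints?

Going through the constraints one by one, each required predecessor appears earlier in the sequence than its dependent — e.g. Task India (position 1) is before Operation Zulu (position 6), as required.

Yes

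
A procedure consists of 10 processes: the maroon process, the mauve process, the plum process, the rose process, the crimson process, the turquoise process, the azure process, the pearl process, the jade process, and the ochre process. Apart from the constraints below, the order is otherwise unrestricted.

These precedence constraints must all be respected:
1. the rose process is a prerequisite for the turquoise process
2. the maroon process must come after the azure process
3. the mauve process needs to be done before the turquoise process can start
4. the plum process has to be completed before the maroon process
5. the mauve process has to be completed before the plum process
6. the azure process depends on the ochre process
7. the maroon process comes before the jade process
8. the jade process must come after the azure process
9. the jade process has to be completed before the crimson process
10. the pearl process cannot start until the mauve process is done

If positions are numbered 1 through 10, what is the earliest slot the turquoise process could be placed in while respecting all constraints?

3

The processes that are forced before the turquoise process, directly or transitively, are the mauve process, the rose process. That's 2 processes.
With 2 mandatory predecessors, the earliest the turquoise process can sit is position 2+1 = 3, and placing just those 2 first achieves it.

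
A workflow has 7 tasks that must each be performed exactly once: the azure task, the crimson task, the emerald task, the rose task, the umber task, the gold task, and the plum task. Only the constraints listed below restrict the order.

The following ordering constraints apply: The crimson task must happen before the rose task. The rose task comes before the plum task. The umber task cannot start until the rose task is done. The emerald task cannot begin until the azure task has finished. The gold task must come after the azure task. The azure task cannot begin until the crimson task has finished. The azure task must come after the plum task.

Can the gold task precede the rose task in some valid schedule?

No

Following the rose task → the plum task → the azure task → the gold task, the rose task must precede the gold task in every valid ordering.
Hence the gold task can never be scheduled before the rose task.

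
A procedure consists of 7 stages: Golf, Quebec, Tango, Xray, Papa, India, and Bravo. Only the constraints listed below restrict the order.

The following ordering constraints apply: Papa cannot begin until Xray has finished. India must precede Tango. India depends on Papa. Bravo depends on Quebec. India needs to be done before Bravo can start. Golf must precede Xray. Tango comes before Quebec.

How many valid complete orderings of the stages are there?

1

Only Golf has no prerequisites, so it must go first.
Continuing from there, at each step only one stage has all its prerequisites placed, so the ordering is fully determined — there is exactly 1.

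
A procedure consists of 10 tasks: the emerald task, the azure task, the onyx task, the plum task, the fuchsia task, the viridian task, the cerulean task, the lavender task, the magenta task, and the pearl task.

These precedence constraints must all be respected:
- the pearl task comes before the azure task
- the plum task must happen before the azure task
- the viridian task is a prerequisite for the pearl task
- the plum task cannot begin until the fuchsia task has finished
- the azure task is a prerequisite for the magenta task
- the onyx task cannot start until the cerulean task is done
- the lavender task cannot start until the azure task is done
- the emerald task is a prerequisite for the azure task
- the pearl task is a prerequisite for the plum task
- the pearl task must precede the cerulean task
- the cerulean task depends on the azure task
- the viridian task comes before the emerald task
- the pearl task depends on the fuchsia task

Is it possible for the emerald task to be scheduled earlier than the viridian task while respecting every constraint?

There is a dependency chain the viridian task → the emerald task, so the emerald task always comes after the viridian task.
Hence the emerald task can never be scheduled before the viridian task.

No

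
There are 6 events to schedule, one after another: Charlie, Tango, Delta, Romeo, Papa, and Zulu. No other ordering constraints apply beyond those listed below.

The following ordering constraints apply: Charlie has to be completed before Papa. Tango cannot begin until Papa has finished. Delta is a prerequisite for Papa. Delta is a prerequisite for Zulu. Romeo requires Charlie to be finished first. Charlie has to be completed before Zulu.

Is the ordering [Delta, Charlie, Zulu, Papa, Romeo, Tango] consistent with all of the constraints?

Yes

Checking each listed constraint against this order: for instance, Charlie is in position 2 and Romeo in position 5, so that constraint holds — and the remaining constraints check out the same way.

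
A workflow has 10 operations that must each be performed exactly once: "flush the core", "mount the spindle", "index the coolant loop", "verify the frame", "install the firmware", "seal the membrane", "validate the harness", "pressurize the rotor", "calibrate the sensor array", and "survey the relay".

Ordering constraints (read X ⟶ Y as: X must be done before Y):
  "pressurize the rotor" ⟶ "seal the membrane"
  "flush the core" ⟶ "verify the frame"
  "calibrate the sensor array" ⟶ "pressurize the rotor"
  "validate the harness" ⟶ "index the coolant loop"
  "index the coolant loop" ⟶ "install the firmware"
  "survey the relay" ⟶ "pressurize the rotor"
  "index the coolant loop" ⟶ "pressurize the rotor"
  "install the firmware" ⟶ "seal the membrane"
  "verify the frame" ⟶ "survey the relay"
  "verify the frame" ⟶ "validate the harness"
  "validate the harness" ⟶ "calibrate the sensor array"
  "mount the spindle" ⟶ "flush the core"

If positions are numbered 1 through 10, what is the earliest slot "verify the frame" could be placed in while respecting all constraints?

Working backwards through the constraints from "verify the frame", its full set of required predecessors is "flush the core", "mount the spindle" — 2 of them.
With 2 mandatory predecessors, the earliest "verify the frame" can sit is position 2+1 = 3, and placing just those 2 first achieves it.

3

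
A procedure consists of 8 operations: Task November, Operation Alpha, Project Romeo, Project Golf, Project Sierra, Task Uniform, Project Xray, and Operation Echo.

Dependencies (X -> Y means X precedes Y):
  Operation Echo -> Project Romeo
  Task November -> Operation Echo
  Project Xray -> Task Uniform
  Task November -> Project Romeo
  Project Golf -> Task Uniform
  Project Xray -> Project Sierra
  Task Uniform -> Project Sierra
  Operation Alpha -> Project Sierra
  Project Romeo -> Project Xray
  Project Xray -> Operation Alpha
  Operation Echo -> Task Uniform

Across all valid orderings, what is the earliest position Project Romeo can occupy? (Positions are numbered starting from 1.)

3

Working backwards through the constraints from Project Romeo, its full set of required predecessors is Task November, Operation Echo — 2 of them.
So at minimum 2 operations come before Project Romeo, putting Project Romeo no earlier than position 3. That position is achievable by scheduling exactly those predecessors first.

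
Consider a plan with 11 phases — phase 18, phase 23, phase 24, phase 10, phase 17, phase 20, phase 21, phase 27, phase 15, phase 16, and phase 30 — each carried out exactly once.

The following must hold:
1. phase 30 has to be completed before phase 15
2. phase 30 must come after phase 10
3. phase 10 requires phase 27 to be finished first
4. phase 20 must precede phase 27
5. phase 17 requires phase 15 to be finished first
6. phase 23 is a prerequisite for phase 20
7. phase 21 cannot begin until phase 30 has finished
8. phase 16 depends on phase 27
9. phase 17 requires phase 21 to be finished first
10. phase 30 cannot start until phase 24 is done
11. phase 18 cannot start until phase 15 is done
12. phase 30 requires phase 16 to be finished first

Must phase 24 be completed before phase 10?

No

Phase 24 and phase 10 are not related by any chain of constraints.
There exist valid orderings with phase 10 before phase 24, so phase 24 is not required to come first.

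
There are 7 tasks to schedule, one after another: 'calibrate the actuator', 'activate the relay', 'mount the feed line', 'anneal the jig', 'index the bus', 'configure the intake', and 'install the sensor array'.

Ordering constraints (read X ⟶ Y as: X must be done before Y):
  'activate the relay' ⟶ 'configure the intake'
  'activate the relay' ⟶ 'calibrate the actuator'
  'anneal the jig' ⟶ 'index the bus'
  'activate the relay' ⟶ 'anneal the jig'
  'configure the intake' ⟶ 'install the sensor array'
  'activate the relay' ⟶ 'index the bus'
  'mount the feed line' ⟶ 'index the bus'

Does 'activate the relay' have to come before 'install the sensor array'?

There is a constraint chain 'activate the relay' → 'configure the intake' → 'install the sensor array'.
Hence 'activate the relay' necessarily comes before 'install the sensor array'.

Yes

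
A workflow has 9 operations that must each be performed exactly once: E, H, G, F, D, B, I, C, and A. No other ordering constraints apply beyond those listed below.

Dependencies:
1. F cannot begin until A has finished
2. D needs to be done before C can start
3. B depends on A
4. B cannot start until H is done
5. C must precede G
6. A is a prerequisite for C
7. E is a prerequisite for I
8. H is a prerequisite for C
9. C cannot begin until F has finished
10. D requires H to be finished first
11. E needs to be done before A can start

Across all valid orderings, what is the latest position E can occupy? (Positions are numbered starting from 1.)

3

The operations that are forced after E, directly or by a chain of constraints, are G, F, B, I, C, A. That's 6 operations.
With 6 mandatory successors out of 9 operations total, the latest slot for E is 9−6 = 3, and it's reachable by doing all non-successors before E.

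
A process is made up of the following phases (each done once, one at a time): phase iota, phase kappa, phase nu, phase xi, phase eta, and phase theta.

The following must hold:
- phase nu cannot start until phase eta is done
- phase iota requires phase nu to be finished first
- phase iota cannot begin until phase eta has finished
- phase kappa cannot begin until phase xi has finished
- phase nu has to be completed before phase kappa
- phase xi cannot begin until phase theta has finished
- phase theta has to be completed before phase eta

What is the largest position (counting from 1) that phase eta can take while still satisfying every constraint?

Following every chain forward from phase eta, the phases that must come later are phase iota, phase kappa, phase nu — 3 of them.
With 3 mandatory successors out of 6 phases total, the latest slot for phase eta is 6−3 = 3, and it's reachable by doing all non-successors before phase eta.

3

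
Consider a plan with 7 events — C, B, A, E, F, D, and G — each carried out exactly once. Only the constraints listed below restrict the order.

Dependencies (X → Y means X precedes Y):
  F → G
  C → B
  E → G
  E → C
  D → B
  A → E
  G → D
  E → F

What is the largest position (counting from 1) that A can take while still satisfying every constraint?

1

Following every chain forward from A, the events that must come later are C, B, E, F, D, G — 6 of them.
So at least 6 events follow A, putting A no later than position 1. That position is achievable by scheduling everything else first.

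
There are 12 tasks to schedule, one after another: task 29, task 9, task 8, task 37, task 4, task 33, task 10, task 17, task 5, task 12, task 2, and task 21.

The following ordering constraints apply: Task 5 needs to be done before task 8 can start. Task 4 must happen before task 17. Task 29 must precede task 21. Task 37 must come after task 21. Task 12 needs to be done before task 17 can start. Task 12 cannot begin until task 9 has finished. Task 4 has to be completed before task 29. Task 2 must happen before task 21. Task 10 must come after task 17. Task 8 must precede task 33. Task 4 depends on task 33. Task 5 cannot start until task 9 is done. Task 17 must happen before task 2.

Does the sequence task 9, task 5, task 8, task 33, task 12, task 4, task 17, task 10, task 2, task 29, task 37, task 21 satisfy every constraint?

No

In the proposed order, task 37 appears before task 21.
Since task 21 is required before task 37, the ordering is invalid.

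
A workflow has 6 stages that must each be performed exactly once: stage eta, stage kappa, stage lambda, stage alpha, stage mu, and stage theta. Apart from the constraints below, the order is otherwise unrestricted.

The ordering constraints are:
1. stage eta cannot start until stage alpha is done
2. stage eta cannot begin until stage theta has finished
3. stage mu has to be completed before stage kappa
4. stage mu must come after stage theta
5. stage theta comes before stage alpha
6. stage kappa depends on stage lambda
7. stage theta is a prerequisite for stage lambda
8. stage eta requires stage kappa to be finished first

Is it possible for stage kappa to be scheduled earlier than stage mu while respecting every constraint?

The constraints give a chain stage mu → stage kappa, which forces stage mu before stage kappa.
So no valid ordering can have stage kappa before stage mu.

No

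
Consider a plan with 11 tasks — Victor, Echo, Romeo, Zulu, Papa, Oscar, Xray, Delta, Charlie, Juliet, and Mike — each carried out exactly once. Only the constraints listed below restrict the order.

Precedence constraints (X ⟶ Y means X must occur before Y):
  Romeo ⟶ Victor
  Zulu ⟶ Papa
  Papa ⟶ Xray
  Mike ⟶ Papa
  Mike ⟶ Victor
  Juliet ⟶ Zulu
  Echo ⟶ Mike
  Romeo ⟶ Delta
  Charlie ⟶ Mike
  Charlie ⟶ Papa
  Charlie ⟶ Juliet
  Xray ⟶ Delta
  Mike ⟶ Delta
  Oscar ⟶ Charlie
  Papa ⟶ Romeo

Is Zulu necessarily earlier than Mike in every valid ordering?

Nothing in the constraints links Zulu and Mike; they are unordered relative to each other.
So Zulu can come before Mike or after — it is not forced.

No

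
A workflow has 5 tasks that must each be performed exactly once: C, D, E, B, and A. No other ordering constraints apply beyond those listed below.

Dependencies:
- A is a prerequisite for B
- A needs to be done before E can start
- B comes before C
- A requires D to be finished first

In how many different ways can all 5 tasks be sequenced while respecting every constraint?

3

Only D has no prerequisites, so it must go first.
Enumerating by repeatedly choosing an available task (one whose prerequisites are all placed) gives 3 distinct complete orderings.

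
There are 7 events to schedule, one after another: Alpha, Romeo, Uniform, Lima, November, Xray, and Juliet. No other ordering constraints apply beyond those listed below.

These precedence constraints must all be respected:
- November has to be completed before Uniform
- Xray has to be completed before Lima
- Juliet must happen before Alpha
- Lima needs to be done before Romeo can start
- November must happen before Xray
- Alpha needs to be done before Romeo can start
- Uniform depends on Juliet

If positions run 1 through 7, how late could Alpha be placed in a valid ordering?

6

Following the constraints forward from Alpha, its only required successor is Romeo.
So at least 1 event follows Alpha, putting Alpha no later than position 6. That position is achievable by scheduling everything else first.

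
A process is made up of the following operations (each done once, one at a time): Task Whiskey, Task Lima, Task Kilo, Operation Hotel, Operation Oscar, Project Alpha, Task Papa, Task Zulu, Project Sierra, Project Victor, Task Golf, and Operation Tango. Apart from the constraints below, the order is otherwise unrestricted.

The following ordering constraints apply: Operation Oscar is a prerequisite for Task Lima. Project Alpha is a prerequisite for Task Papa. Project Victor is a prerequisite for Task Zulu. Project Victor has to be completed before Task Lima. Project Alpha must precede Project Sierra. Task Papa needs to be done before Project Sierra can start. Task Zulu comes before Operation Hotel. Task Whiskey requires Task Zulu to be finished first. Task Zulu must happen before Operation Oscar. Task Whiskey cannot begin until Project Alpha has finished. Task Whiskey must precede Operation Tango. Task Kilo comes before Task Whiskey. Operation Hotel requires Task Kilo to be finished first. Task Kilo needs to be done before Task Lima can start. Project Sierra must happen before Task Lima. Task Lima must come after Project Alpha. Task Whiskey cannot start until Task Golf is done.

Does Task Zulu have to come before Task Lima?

Yes

There is a constraint chain Task Zulu → Operation Oscar → Task Lima.
Hence Task Zulu necessarily comes before Task Lima.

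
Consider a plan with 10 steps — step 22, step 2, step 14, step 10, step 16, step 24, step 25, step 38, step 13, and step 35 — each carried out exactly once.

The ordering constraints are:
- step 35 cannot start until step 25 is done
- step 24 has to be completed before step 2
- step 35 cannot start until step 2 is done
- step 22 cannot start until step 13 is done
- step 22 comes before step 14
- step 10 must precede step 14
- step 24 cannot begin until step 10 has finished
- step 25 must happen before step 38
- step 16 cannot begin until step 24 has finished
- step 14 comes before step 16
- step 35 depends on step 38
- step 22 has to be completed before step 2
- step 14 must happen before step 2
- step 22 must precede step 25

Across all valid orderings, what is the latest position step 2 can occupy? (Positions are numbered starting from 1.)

Following the constraints forward from step 2, its only required successor is step 35.
So at least 1 step follows step 2, putting step 2 no later than position 9. That position is achievable by scheduling everything else first.

9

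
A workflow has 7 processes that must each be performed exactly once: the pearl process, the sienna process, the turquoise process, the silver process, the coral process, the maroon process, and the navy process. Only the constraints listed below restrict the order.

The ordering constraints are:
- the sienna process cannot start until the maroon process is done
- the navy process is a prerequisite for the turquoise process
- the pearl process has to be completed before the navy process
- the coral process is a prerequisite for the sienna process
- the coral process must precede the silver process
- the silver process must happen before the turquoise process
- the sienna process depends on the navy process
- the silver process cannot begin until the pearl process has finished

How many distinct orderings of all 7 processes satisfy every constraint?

3 processes have no prerequisites (the pearl process, the coral process, the maroon process), so any of them could come first.
Counting all ways to extend the partial order to a total order gives 67.

67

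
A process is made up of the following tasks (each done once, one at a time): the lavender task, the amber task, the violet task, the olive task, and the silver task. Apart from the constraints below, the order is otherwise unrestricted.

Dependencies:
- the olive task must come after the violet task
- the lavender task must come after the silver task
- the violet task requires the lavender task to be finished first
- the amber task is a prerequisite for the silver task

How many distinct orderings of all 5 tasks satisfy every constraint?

1

The amber task is the only task with nothing required before it, so every ordering starts there.
Every task is then forced in turn, so only 1 complete ordering is consistent with the constraints.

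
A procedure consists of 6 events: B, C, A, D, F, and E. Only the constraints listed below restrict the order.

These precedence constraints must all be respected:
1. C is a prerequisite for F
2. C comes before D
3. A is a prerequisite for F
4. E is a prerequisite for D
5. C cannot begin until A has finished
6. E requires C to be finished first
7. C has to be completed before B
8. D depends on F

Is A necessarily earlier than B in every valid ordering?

Chaining the stated constraints: A → C → B.
That forces A before B in every valid schedule.

Yes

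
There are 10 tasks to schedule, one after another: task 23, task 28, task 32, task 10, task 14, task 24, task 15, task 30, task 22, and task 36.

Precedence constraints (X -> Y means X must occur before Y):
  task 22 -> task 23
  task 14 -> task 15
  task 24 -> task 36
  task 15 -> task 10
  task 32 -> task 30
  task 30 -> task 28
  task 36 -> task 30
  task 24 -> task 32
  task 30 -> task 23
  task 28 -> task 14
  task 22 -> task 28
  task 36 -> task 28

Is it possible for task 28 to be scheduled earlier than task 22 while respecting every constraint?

The constraints give a chain task 22 → task 28, which forces task 22 before task 28.
Hence task 28 can never be scheduled before task 22.

No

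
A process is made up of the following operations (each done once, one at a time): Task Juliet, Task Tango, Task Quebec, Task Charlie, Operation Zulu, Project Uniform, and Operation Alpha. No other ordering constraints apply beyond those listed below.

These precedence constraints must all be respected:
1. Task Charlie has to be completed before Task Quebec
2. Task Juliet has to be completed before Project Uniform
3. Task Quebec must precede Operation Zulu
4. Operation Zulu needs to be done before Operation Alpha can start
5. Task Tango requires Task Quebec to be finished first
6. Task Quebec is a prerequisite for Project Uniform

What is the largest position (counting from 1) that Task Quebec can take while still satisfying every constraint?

Following every chain forward from Task Quebec, the operations that must come later are Task Tango, Operation Zulu, Project Uniform, Operation Alpha — 4 of them.
With 4 mandatory successors out of 7 operations total, the latest slot for Task Quebec is 7−4 = 3, and it's reachable by doing all non-successors before Task Quebec.

3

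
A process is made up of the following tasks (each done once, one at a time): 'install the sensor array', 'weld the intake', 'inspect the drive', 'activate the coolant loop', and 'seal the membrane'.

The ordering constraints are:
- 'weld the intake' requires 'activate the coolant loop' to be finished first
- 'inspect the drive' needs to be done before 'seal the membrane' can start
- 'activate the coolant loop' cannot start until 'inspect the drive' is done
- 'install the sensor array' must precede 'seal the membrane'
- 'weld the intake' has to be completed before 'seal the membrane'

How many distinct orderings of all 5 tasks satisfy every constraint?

4

The tasks with no prerequisites are 'install the sensor array', 'inspect the drive'; any of them can be placed first.
Systematically extending each partial ordering one task at a time and counting, there are 4 complete orderings.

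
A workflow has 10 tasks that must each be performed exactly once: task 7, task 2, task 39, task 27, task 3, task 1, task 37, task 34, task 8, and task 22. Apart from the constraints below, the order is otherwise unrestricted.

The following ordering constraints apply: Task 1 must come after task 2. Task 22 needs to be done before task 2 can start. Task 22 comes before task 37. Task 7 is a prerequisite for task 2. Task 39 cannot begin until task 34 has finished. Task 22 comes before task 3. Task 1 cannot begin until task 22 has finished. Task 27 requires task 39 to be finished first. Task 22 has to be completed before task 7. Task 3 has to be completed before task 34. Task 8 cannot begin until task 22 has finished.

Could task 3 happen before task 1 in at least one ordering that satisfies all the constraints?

The constraints leave task 3 and task 1 unordered relative to each other; nothing requires task 1 earlier.
That means at least one valid schedule has task 3 before task 1.

Yes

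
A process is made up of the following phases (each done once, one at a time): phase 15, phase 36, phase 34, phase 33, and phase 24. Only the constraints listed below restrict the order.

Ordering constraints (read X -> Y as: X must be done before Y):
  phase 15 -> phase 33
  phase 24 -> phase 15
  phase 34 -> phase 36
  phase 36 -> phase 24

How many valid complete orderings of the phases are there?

Phase 34 is the only phase with nothing required before it, so every ordering starts there.
Every phase is then forced in turn, so only 1 complete ordering is consistent with the constraints.

1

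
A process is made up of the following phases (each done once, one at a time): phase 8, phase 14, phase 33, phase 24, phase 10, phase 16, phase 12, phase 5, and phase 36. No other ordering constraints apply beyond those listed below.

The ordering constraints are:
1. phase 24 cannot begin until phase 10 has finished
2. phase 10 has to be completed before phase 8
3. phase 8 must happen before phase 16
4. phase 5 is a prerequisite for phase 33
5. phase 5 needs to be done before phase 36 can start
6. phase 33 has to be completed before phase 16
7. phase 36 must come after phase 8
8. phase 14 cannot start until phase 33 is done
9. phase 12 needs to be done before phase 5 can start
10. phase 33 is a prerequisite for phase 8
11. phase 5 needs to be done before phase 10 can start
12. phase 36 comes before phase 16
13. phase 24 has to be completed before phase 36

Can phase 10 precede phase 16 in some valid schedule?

Every valid ordering already has phase 10 before phase 16 (the constraints require it), so in particular at least one does.

Yes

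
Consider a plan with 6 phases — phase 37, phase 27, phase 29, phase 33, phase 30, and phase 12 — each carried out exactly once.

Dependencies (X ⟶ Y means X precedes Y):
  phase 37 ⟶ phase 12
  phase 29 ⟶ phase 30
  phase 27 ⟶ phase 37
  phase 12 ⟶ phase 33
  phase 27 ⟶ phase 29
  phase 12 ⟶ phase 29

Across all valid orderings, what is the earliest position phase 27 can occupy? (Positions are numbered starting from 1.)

1

Phase 27 has no prerequisites at all, so it can go in position 1.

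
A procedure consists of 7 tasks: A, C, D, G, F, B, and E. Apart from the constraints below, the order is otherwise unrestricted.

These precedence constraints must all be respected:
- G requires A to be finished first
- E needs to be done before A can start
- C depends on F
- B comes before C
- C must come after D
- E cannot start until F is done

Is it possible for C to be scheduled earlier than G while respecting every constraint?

Yes

No chain of constraints runs from G to C, so G is not required to come first.
So a valid ordering placing C earlier than G exists.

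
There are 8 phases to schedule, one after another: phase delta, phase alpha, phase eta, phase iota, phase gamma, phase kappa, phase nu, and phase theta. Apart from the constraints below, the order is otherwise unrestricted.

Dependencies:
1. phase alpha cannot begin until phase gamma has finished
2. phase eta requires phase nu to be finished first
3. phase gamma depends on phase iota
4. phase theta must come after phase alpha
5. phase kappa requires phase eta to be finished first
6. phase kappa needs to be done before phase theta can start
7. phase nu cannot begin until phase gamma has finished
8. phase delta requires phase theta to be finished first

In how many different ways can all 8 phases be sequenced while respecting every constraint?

Phase iota is the only phase with nothing required before it, so every ordering starts there.
Systematically extending each partial ordering one phase at a time and counting, there are 4 complete orderings.

4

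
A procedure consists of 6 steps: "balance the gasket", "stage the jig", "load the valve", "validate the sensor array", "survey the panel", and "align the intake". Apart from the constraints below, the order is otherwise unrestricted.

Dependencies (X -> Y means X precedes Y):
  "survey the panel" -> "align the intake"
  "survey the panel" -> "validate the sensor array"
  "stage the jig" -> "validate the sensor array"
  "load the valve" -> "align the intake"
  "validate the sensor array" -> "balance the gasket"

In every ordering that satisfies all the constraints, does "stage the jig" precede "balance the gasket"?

Yes

There is a constraint chain "stage the jig" → "validate the sensor array" → "balance the gasket".
So "stage the jig" must precede "balance the gasket" in any valid ordering.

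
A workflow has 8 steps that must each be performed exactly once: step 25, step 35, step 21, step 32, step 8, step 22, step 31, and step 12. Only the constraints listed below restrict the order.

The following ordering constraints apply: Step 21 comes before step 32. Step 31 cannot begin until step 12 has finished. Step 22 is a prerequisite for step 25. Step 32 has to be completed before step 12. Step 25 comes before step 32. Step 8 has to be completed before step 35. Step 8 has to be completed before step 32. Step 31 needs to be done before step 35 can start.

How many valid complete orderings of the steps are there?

3 steps have no prerequisites (step 21, step 8, step 22), so any of them could come first.
Counting all ways to extend the partial order to a total order gives 12.

12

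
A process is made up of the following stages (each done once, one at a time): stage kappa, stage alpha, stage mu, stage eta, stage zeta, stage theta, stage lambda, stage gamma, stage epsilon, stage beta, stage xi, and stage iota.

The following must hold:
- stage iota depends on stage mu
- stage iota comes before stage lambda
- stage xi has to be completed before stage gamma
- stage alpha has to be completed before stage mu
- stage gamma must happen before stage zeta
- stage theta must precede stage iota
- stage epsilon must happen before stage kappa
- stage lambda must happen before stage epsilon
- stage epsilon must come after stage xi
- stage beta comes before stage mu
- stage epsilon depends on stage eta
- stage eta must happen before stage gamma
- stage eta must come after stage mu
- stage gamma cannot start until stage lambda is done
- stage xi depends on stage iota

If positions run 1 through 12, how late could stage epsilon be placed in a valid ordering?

Following the constraints forward from stage epsilon, its only required successor is stage kappa.
With 1 mandatory successor out of 12 stages total, the latest slot for stage epsilon is 12−1 = 11, and it's reachable by doing all non-successors before stage epsilon.

11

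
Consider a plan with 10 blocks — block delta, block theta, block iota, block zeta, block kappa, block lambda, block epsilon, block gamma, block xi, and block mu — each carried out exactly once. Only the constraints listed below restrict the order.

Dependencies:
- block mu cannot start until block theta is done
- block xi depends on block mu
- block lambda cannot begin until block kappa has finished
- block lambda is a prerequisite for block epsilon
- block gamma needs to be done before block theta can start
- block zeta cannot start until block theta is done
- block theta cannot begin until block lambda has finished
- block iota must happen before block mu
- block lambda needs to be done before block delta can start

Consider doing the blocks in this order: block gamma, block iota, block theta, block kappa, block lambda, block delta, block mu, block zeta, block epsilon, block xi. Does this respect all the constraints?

No

Here block lambda comes after block theta.
But one of the constraints requires block lambda before block theta, so this ordering violates it.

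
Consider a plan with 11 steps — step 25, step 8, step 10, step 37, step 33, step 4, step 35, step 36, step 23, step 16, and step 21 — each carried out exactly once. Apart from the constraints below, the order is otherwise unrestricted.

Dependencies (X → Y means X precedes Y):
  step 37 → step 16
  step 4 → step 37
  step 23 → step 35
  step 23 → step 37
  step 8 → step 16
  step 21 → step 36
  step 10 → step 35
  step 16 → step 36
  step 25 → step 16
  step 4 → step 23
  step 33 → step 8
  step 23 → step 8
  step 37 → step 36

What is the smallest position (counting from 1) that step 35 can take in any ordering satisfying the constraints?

4

Working backwards through the constraints from step 35, its full set of required predecessors is step 10, step 4, step 23 — 3 of them.
So at minimum 3 steps come before step 35, putting step 35 no earlier than position 4. That position is achievable by scheduling exactly those predecessors first.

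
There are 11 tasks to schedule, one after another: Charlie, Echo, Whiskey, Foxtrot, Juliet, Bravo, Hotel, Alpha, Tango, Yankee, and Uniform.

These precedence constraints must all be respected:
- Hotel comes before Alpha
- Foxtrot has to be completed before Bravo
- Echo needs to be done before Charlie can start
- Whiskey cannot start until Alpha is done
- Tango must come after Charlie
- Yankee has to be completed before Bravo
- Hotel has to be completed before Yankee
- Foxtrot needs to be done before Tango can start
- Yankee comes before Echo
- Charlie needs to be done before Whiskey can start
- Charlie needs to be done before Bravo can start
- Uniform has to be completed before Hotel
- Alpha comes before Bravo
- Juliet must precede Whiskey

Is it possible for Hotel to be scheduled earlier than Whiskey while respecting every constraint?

Yes

The constraints force Hotel before Whiskey, so yes — every valid ordering has Hotel earlier.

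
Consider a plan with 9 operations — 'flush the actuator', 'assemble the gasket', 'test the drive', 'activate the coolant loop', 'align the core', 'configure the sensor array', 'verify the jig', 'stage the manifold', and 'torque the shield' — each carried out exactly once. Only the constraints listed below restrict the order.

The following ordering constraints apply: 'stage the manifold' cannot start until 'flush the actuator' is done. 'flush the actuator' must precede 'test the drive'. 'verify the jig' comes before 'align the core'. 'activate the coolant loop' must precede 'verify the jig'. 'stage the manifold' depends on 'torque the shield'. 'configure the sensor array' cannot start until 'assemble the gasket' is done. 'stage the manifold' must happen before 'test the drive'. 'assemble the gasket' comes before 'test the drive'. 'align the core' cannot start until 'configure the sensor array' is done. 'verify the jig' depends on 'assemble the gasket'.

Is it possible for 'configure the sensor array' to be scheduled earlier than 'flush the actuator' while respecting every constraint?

No chain of constraints runs from 'flush the actuator' to 'configure the sensor array', so 'flush the actuator' is not required to come first.
That means at least one valid schedule has 'configure the sensor array' before 'flush the actuator'.

Yes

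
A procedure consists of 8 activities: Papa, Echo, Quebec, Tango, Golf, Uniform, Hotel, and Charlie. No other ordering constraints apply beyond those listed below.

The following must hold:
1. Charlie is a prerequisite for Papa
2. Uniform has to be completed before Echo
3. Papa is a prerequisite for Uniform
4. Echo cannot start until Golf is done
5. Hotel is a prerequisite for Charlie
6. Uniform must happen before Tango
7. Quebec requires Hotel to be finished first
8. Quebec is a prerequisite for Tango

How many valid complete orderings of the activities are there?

2 activities have no prerequisites (Golf, Hotel), so any of them could come first.
Enumerating by repeatedly choosing an available activity (one whose prerequisites are all placed) gives 57 distinct complete orderings.

57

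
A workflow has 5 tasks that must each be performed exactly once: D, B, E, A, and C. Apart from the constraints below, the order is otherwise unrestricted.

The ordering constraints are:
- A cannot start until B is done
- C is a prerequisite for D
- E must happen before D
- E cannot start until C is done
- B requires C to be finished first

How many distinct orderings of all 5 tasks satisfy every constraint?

Only C has no prerequisites, so it must go first.
Enumerating by repeatedly choosing an available task (one whose prerequisites are all placed) gives 6 distinct complete orderings.

6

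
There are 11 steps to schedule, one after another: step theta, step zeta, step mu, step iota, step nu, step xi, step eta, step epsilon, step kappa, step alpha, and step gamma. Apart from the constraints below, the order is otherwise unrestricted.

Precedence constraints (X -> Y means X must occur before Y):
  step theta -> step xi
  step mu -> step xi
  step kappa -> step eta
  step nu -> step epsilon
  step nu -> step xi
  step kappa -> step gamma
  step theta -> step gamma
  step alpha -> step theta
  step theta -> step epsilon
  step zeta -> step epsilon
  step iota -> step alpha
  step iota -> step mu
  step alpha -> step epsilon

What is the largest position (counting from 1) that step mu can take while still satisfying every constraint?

Following the constraints forward from step mu, its only required successor is step xi.
So at least 1 step follows step mu, putting step mu no later than position 10. That position is achievable by scheduling everything else first.

10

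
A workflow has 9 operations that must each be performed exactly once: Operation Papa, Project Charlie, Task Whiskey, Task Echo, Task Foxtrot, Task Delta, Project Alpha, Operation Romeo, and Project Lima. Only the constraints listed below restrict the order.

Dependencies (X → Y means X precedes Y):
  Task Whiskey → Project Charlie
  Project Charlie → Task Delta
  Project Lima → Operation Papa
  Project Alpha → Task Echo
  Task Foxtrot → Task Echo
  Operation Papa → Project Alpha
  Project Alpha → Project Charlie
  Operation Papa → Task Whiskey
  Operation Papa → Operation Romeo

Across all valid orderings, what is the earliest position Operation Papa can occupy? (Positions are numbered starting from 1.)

Working backwards through the constraints from Operation Papa, its only required predecessor is Project Lima.
With 1 mandatory predecessor, the earliest Operation Papa can sit is position 1+1 = 2, and placing just that one first achieves it.

2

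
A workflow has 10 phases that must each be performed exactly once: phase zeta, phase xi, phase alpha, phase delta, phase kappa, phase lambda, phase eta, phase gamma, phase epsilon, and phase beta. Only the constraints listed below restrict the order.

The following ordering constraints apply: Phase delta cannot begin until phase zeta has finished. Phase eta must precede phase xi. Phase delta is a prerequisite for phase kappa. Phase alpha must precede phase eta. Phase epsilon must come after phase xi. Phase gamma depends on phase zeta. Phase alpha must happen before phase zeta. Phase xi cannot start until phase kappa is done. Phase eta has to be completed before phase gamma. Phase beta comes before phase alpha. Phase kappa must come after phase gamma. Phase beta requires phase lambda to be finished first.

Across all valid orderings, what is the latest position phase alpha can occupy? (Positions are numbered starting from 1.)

3

The phases that are forced after phase alpha, directly or by a chain of constraints, are phase zeta, phase xi, phase delta, phase kappa, phase eta, phase gamma, phase epsilon. That's 7 phases.
So at least 7 phases follow phase alpha, putting phase alpha no later than position 3. That position is achievable by scheduling everything else first.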